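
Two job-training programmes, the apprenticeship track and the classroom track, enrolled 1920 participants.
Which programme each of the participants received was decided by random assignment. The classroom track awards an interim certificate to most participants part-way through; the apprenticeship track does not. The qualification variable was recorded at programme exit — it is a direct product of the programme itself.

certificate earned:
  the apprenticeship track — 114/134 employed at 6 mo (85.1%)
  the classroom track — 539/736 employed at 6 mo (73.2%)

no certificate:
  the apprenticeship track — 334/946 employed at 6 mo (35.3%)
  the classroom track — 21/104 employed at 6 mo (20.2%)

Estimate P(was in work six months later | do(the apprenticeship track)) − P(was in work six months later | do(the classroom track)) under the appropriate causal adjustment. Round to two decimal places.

-0.25

The qualification attained during the programme-specific comparison favours the apprenticeship track throughout, but the pooled figures favour the classroom track. The question is whether to condition on qualification attained during the programme.
Because the programme influences qualification attained during the programme, qualification attained during the programme is a post-treatment mediator, not a confounder. Stratifying on it would bias the estimate; the causal effect is the crude pooled difference.
The causal difference is the pooled difference: 0.415 − 0.667 = -0.252.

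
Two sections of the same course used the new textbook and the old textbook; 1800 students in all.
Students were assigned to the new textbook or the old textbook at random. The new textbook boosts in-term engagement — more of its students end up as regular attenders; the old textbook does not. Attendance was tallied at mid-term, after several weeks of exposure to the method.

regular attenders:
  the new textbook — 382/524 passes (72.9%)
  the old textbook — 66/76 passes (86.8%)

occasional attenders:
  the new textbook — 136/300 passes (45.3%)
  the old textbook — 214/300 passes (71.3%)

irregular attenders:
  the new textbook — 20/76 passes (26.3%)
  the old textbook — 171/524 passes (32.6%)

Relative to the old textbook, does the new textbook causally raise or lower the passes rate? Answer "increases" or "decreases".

increases

Within every mid-term attendance level the old textbook has the higher rate, yet pooled the new textbook does — Simpson's reversal.
Mid-term attendance here is a post-treatment variable shaped by the teaching method; conditioning on it would introduce bias rather than remove it. The overall comparison is the causal one.
Pooled: the new textbook 59.8% vs the old textbook 50.1%; the new textbook is higher overall.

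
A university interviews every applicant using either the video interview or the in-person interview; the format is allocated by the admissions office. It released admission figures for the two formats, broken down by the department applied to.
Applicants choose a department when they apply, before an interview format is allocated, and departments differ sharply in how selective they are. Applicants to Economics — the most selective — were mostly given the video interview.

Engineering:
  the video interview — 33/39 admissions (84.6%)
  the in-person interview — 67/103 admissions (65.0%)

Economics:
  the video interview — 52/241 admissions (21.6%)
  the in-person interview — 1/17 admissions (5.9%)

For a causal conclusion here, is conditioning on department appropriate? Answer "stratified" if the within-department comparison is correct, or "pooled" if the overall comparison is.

stratified

The imbalance in department arose from how applicants were allocated, not from anything the interview format did; and department independently affects the outcome. The pooled gap is confounded — condition on department.
Within each level — Engineering: 84.6% vs 65.0%; Economics: 21.6% vs 5.9% — the video interview is higher every time.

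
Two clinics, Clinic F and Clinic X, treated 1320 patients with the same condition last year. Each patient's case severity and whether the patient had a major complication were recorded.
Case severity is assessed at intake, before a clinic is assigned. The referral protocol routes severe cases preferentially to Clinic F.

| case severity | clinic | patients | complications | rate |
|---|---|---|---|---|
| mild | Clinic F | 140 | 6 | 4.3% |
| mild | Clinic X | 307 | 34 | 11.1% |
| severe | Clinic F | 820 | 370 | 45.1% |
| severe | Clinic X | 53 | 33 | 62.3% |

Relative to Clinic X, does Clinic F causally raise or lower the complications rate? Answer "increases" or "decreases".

decreases

Clinic F is lower inside every case severity stratum but Clinic X is lower in aggregate. Whether to stratify depends on how case severity relates to the clinic.
Case severity satisfies the back-door criterion: it is not a descendant of the clinic, and it blocks the spurious path from clinic to outcome. Adjusting for it (i.e., using the within-case severity rates) gives the causal effect.
Within each level — mild: 4.3% vs 11.1%; severe: 45.1% vs 62.3% — Clinic F is lower every time.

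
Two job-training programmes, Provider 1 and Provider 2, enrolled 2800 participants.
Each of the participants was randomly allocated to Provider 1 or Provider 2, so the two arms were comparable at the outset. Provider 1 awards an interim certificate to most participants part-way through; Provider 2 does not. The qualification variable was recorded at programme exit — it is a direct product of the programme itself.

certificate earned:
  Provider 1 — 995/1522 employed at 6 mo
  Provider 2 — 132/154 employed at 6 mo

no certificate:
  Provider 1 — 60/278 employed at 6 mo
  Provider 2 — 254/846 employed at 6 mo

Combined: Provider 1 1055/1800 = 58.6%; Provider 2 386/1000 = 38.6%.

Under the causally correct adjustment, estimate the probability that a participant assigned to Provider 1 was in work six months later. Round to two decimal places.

The qualification attained during the programme-specific comparison favours Provider 2 throughout, but the pooled figures favour Provider 1. The question is whether to condition on qualification attained during the programme.
Qualification attained during the programme here is a post-treatment variable shaped by the programme; conditioning on it would introduce bias rather than remove it. The overall comparison is the causal one.
So P(outcome | do(Provider 1)) is just the pooled rate for Provider 1: 1055/1800 = 0.586.

0.59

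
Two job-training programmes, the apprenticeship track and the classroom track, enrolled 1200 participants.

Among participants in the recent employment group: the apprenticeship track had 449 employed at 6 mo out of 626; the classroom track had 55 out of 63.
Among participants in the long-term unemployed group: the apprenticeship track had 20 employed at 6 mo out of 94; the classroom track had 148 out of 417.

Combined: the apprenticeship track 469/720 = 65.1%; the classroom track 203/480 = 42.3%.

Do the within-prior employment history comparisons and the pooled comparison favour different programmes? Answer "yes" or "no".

Within each prior employment history level (recent employment 71.7% vs 87.3%; long-term unemployed 21.3% vs 35.5%), the classroom track has the higher rate every time. Pooled: 65.1% vs 42.3% — the apprenticeship track has the higher rate overall. The two comparisons disagree.

yes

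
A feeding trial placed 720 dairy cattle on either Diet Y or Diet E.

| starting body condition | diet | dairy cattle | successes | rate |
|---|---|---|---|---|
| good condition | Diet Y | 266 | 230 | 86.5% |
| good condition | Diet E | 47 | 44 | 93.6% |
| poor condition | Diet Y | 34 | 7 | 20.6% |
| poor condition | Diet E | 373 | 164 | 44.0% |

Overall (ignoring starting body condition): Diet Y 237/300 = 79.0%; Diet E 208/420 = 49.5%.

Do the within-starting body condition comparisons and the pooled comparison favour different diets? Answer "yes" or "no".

yes

Within each starting body condition level (good condition 86.5% vs 93.6%; poor condition 20.6% vs 44.0%), Diet E has the higher rate every time. Pooled: 79.0% vs 49.5% — Diet Y has the higher rate overall. The two comparisons disagree.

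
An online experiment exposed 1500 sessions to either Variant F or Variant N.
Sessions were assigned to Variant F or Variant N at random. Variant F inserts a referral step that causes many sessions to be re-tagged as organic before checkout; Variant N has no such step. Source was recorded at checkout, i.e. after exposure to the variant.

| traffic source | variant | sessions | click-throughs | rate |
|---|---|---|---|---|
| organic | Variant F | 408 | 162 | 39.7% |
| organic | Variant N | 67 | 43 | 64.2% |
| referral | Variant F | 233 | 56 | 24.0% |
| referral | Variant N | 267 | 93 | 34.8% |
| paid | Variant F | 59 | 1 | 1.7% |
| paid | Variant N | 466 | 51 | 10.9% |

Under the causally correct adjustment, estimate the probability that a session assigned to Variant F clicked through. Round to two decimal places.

The stratified and pooled comparisons disagree (Variant N wins within each traffic source; Variant F wins overall), so the answer turns on the causal role of traffic source.
Traffic source is recorded after the variant and is itself shifted by it — it sits on the causal path from variant to outcome. Conditioning on a mediator would strip out part of the effect we want; the pooled comparison gives the total causal effect.
So P(outcome | do(Variant F)) is just the pooled rate for Variant F: 219/700 = 0.313.

0.31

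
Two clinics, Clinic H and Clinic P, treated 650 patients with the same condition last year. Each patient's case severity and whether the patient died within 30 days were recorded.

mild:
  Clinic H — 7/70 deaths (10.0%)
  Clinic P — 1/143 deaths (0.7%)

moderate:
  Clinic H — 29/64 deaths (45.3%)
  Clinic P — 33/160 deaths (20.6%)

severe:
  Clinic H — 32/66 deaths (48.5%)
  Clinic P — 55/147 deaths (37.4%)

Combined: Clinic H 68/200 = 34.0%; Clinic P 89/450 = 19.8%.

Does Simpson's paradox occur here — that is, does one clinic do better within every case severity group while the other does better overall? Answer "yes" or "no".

no

Within each case severity level (mild 10.0% vs 0.7%; moderate 45.3% vs 20.6%; severe 48.5% vs 37.4%), Clinic P has the lower rate every time. Pooled: 34.0% vs 19.8% — Clinic P has the lower rate overall. They agree.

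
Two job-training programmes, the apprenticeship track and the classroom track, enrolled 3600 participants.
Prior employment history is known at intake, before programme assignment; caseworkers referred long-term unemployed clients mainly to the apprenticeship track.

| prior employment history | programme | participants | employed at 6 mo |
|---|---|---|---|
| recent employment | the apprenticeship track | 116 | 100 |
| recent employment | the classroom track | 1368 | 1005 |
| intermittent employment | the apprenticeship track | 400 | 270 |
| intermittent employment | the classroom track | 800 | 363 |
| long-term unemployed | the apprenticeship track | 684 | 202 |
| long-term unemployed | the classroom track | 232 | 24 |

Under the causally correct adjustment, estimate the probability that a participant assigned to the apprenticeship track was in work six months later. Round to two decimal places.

0.66

The stratified and pooled comparisons disagree (the apprenticeship track wins within each prior employment history; the classroom track wins overall), so the answer turns on the causal role of prior employment history.
Since prior employment history is a pre-existing factor (not a product of the programme) and it affects the outcome on its own, it is a confounder. The stratified rates, not the pooled rate, identify the causal effect.
Standardising the apprenticeship track to the population prior employment history mix: 0.412·100/116 + 0.333·270/400 + 0.254·202/684 = 0.656.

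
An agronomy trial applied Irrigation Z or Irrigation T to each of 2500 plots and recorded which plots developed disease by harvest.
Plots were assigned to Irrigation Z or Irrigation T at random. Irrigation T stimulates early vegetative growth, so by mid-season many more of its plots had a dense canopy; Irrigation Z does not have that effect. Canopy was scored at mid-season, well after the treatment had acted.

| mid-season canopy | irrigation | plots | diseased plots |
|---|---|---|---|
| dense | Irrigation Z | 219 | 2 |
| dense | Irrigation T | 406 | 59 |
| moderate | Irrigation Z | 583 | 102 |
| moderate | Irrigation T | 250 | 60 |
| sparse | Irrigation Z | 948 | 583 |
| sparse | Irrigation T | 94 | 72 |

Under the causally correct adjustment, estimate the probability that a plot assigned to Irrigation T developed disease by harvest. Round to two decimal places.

0.25

Because the irrigation influences mid-season canopy, mid-season canopy is a post-treatment mediator, not a confounder. Stratifying on it would bias the estimate; the causal effect is the crude pooled difference.
So P(outcome | do(Irrigation T)) is just the pooled rate for Irrigation T: 191/750 = 0.255.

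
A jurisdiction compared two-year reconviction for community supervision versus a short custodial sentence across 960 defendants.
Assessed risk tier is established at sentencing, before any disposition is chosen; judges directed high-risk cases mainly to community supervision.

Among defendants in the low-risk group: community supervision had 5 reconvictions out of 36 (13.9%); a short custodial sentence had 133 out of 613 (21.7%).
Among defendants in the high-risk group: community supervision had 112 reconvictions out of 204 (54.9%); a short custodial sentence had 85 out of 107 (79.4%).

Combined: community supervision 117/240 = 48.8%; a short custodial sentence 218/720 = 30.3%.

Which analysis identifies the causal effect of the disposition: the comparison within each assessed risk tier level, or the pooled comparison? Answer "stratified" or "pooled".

stratified

community supervision is lower inside every assessed risk tier stratum but a short custodial sentence is lower in aggregate. Whether to stratify depends on how assessed risk tier relates to the disposition.
Assessed risk tier satisfies the back-door criterion: it is not a descendant of the disposition, and it blocks the spurious path from disposition to outcome. Adjusting for it (i.e., using the within-assessed risk tier rates) gives the causal effect.
Within each level — low-risk: 13.9% vs 21.7%; high-risk: 54.9% vs 79.4% — community supervision is lower every time.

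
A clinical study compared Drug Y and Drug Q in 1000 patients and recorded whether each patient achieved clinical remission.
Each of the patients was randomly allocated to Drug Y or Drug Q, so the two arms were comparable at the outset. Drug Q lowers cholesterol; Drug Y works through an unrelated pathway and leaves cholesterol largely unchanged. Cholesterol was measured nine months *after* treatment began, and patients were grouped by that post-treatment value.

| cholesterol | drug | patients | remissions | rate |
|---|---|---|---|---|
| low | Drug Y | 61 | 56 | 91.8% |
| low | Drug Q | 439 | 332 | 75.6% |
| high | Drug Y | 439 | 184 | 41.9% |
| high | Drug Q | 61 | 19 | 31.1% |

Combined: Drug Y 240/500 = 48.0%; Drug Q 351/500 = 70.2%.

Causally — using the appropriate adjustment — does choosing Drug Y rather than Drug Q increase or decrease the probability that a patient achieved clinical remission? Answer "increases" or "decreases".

decreases

The distribution of cholesterol is itself part of what the drug does — it is an intermediate outcome. Holding it fixed would remove that part of the effect; the total effect is the pooled difference.
Pooled: Drug Y 48.0% vs Drug Q 70.2%; Drug Q is higher overall.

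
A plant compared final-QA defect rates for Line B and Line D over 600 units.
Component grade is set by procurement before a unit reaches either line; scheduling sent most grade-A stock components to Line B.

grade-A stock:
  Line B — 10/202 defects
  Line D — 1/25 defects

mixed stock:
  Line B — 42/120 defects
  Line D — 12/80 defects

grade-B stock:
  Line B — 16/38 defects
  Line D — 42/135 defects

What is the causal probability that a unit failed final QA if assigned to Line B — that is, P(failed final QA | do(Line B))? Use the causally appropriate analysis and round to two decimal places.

The stratified and pooled comparisons disagree (Line D wins within each component grade; Line B wins overall), so the answer turns on the causal role of component grade.
Nothing the line does changes component grade; the imbalance is an allocation artefact. With component grade also predicting the outcome, the pooled figure is confounded, and the within-stratum comparison is the causal one.
Standardising Line B to the population component grade mix: 0.378·10/202 + 0.333·42/120 + 0.288·16/38 = 0.257.

0.26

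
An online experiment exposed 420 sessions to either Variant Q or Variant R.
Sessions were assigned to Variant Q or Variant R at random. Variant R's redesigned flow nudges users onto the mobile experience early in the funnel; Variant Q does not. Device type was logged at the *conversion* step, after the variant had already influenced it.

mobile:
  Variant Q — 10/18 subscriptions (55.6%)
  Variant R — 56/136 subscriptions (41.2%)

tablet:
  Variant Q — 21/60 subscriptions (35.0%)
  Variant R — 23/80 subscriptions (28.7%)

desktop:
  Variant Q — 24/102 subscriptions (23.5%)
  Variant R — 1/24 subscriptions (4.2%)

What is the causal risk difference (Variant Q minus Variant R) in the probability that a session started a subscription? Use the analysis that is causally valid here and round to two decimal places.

Variant Q is higher inside every device type stratum but Variant R is higher in aggregate. Whether to stratify depends on how device type relates to the variant.
Device type is downstream of the variant. One should not condition on a consequence of treatment, so the overall rates are the right comparison.
The causal difference is the pooled difference: 0.306 − 0.333 = -0.028.

-0.03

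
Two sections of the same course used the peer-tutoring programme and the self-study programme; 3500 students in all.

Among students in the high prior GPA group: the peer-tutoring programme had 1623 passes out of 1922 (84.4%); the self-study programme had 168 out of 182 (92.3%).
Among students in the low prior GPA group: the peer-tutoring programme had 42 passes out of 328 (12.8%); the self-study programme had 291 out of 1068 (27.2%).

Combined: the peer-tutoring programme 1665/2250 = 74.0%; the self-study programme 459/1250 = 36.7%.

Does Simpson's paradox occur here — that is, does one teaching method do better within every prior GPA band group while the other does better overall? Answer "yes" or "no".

Within each prior GPA band level (high prior GPA 84.4% vs 92.3%; low prior GPA 12.8% vs 27.2%), the self-study programme has the higher rate every time. Pooled: 74.0% vs 36.7% — the peer-tutoring programme has the higher rate overall. The two comparisons disagree.

yes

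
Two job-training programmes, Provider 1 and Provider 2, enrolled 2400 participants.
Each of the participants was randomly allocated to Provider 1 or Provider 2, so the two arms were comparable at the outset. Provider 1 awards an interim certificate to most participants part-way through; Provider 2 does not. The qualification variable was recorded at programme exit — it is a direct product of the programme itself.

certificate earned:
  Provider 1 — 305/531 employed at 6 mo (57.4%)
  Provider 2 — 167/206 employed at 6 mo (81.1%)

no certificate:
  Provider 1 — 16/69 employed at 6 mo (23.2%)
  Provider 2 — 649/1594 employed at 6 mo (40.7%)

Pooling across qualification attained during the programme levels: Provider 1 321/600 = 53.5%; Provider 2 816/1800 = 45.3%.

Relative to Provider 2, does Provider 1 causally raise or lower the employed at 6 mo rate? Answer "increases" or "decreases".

increases

Provider 2 is higher inside every qualification attained during the programme stratum but Provider 1 is higher in aggregate. Whether to stratify depends on how qualification attained during the programme relates to the programme.
Qualification attained during the programme here is a post-treatment variable shaped by the programme; conditioning on it would introduce bias rather than remove it. The overall comparison is the causal one.
Pooled: Provider 1 53.5% vs Provider 2 45.3%; Provider 1 is higher overall.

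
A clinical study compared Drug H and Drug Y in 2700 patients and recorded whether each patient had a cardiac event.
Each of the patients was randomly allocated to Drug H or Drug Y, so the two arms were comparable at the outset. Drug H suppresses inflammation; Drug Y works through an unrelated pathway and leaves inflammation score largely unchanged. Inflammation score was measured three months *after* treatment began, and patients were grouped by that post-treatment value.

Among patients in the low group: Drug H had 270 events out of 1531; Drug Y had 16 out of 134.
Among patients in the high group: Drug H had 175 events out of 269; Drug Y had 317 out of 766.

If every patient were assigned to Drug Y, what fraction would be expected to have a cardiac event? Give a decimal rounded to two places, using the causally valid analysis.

0.37

Inflammation score lies on the pathway drug → inflammation score → outcome, so adjusting for it blocks the indirect effect. For the total causal effect of drug, use the unadjusted pooled rates.
So P(outcome | do(Drug Y)) is just the pooled rate for Drug Y: 333/900 = 0.370.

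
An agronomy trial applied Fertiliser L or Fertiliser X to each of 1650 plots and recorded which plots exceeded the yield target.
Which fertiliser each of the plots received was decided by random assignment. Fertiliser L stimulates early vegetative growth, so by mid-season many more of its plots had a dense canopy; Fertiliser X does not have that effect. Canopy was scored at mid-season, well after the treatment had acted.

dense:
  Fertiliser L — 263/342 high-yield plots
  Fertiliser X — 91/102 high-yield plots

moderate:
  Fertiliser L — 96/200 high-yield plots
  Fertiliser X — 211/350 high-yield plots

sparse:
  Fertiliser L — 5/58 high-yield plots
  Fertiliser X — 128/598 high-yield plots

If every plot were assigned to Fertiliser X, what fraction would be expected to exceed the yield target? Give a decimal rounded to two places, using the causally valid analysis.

Fertiliser X is higher inside every mid-season canopy stratum but Fertiliser L is higher in aggregate. Whether to stratify depends on how mid-season canopy relates to the fertiliser.
Mid-season canopy is recorded after the fertiliser and is itself shifted by it — it sits on the causal path from fertiliser to outcome. Conditioning on a mediator would strip out part of the effect we want; the pooled comparison gives the total causal effect.
So P(outcome | do(Fertiliser X)) is just the pooled rate for Fertiliser X: 430/1050 = 0.410.

0.41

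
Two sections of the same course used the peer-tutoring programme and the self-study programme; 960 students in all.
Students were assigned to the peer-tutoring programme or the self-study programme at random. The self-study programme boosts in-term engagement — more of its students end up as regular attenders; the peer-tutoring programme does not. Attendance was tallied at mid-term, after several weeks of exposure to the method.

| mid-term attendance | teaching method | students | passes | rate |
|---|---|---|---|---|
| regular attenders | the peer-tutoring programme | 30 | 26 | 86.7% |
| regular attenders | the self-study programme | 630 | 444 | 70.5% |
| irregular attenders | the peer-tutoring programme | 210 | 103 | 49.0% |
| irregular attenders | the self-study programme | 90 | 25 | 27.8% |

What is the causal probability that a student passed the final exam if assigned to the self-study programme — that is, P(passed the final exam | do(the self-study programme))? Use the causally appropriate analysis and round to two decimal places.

0.65

Mid-term attendance lies on the pathway teaching method → mid-term attendance → outcome, so adjusting for it blocks the indirect effect. For the total causal effect of teaching method, use the unadjusted pooled rates.
So P(outcome | do(the self-study programme)) is just the pooled rate for the self-study programme: 469/720 = 0.651.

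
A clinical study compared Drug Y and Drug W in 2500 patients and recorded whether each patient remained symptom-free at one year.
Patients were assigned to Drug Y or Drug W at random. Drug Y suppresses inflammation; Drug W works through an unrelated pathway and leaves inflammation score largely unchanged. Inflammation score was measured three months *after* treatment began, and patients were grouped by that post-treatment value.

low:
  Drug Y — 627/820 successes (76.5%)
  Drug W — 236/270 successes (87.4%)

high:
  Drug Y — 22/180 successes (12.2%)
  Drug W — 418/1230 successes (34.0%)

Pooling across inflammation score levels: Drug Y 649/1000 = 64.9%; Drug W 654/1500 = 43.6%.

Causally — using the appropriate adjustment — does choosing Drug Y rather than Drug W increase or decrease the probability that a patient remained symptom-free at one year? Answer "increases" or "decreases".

Stratifying would compare drugs among patients the drugs themselves sorted into inflammation score groups — a form of selection on an intermediate. The unconditioned pooled rates give the total causal effect.
Pooled: Drug Y 64.9% vs Drug W 43.6%; Drug Y is higher overall.

increases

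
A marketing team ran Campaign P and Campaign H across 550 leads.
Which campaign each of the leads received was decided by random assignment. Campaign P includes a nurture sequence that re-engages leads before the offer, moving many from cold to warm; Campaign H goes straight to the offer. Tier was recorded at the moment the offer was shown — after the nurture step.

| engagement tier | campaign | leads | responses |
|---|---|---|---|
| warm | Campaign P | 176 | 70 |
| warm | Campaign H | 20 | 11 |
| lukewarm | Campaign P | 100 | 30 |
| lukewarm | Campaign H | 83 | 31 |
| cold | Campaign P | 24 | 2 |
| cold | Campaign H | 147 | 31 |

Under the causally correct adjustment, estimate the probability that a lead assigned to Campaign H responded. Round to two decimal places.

Engagement tier is downstream of the campaign. One should not condition on a consequence of treatment, so the overall rates are the right comparison.
So P(outcome | do(Campaign H)) is just the pooled rate for Campaign H: 73/250 = 0.292.

0.29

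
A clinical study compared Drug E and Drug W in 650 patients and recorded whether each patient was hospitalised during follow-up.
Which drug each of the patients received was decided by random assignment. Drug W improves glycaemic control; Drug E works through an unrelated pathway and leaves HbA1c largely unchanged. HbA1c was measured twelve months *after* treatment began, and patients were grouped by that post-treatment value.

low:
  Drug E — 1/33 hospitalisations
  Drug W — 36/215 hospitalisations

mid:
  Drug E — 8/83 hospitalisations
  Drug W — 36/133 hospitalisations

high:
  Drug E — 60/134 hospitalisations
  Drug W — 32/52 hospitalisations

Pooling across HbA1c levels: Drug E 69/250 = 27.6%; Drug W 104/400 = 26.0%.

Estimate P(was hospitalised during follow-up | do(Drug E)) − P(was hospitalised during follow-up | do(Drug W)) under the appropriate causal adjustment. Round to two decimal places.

Because the drug influences HbA1c, HbA1c is a post-treatment mediator, not a confounder. Stratifying on it would bias the estimate; the causal effect is the crude pooled difference.
The causal difference is the pooled difference: 0.276 − 0.260 = +0.016.

+0.02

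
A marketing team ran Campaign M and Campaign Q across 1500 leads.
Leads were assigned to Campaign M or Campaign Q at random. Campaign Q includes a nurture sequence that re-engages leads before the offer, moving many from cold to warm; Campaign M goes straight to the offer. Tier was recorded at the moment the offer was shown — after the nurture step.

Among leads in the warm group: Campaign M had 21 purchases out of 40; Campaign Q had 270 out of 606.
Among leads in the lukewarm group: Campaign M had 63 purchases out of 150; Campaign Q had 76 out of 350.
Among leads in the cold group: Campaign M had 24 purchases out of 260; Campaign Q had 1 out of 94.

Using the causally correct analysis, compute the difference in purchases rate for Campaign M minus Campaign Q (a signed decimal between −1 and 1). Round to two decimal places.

Engagement tier is recorded after the campaign and is itself shifted by it — it sits on the causal path from campaign to outcome. Conditioning on a mediator would strip out part of the effect we want; the pooled comparison gives the total causal effect.
The causal difference is the pooled difference: 0.240 − 0.330 = -0.090.

-0.09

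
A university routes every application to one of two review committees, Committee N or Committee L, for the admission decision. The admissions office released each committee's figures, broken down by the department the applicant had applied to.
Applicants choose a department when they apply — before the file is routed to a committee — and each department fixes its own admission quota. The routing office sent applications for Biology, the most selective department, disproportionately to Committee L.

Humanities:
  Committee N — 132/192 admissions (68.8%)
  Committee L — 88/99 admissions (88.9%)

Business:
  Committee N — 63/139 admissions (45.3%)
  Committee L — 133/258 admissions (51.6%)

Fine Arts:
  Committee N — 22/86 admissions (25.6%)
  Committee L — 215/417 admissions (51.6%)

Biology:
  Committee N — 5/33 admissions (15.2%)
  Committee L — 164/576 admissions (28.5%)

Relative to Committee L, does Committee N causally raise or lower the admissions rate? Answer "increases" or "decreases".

Department is set before the review committee has any effect — it is not caused by the review committee — and it independently drives the outcome. That makes it a confounder, so the causal comparison is within department levels.
Within each level — Humanities: 68.8% vs 88.9%; Business: 45.3% vs 51.6%; Fine Arts: 25.6% vs 51.6%; Biology: 15.2% vs 28.5% — Committee L is higher every time.

decreases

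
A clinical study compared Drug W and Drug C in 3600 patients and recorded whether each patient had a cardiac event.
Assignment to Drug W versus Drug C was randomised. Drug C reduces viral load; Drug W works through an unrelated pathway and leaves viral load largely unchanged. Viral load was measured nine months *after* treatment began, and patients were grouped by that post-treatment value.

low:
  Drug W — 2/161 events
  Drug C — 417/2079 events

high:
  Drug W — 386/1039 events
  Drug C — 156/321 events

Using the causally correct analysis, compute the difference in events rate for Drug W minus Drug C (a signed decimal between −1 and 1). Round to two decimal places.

+0.08

Within every viral load level Drug W has the lower rate, yet pooled Drug C does — Simpson's reversal.
Viral load here is a post-treatment variable shaped by the drug; conditioning on it would introduce bias rather than remove it. The overall comparison is the causal one.
The causal difference is the pooled difference: 0.323 − 0.239 = +0.085.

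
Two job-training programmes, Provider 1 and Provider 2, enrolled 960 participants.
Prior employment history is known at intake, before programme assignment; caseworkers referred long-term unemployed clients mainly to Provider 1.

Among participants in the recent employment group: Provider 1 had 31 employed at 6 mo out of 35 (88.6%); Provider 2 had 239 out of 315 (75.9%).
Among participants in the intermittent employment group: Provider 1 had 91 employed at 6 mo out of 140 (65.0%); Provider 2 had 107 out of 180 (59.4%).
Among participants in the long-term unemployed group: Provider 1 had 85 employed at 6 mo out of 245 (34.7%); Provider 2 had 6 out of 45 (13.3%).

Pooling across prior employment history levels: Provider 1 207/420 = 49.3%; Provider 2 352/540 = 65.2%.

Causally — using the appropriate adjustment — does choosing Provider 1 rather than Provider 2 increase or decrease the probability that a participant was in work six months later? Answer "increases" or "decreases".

increases

Within every prior employment history level Provider 1 has the higher rate, yet pooled Provider 2 does — Simpson's reversal.
Nothing the programme does changes prior employment history; the imbalance is an allocation artefact. With prior employment history also predicting the outcome, the pooled figure is confounded, and the within-stratum comparison is the causal one.
Within each level — recent employment: 88.6% vs 75.9%; intermittent employment: 65.0% vs 59.4%; long-term unemployed: 34.7% vs 13.3% — Provider 1 is higher every time.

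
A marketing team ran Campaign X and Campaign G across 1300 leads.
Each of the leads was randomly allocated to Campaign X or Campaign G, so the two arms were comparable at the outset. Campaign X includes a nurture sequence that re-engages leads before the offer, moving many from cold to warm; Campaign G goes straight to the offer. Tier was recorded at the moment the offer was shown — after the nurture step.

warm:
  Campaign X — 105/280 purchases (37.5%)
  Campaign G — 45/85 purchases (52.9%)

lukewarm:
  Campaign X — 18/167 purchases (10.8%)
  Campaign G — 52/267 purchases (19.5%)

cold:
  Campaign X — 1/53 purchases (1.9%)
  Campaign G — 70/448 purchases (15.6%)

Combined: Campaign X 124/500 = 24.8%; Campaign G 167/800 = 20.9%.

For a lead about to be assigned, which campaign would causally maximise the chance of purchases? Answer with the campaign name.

Engagement tier is recorded after the campaign and is itself shifted by it — it sits on the causal path from campaign to outcome. Conditioning on a mediator would strip out part of the effect we want; the pooled comparison gives the total causal effect.
Pooled: Campaign X 24.8% vs Campaign G 20.9%; Campaign X is higher overall.

Campaign X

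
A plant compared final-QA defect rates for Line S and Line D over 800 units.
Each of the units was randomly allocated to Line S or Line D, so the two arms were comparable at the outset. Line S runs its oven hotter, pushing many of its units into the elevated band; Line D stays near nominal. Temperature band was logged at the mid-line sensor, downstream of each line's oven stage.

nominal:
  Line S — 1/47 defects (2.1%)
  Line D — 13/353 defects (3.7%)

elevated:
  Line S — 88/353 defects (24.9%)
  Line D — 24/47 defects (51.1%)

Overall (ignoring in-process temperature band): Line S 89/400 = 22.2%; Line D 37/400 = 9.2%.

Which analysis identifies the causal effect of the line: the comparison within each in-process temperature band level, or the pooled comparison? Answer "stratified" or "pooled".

pooled

Stratifying would compare lines among units the lines themselves sorted into in-process temperature band groups — a form of selection on an intermediate. The unconditioned pooled rates give the total causal effect.
Pooled: Line S 22.2% vs Line D 9.2%; Line D is lower overall.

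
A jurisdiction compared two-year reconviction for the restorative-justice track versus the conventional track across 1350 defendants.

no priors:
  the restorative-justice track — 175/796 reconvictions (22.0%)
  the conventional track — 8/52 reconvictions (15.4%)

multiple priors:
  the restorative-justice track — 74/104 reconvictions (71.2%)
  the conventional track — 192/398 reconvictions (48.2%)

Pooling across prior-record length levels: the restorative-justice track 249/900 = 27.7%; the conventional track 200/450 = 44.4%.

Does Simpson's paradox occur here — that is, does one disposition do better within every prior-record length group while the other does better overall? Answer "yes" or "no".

yes

Within each prior-record length level (no priors 22.0% vs 15.4%; multiple priors 71.2% vs 48.2%), the conventional track has the lower rate every time. Pooled: 27.7% vs 44.4% — the restorative-justice track has the lower rate overall. The two comparisons disagree.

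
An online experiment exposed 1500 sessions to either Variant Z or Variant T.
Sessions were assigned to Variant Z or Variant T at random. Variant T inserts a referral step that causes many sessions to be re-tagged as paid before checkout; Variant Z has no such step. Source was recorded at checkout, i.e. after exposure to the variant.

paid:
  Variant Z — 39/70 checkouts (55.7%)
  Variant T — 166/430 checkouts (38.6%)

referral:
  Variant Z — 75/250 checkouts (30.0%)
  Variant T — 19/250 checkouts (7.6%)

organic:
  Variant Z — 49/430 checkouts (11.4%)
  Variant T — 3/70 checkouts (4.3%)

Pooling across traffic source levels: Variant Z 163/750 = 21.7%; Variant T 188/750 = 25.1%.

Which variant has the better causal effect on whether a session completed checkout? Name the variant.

Within every traffic source level Variant Z has the higher rate, yet pooled Variant T does — Simpson's reversal.
Stratifying would compare variants among sessions the variants themselves sorted into traffic source groups — a form of selection on an intermediate. The unconditioned pooled rates give the total causal effect.
Pooled: Variant Z 21.7% vs Variant T 25.1%; Variant T is higher overall.

Variant T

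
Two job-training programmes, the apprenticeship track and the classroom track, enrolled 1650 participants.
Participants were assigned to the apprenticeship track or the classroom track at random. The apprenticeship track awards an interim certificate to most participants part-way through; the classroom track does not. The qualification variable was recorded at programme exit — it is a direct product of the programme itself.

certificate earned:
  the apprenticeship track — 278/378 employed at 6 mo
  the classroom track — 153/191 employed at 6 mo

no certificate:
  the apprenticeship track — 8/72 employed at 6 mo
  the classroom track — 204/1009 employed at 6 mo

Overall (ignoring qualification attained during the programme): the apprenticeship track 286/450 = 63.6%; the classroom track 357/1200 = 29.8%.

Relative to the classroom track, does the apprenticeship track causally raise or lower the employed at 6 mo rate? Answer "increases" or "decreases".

The stratified and pooled comparisons disagree (the classroom track wins within each qualification attained during the programme; the apprenticeship track wins overall), so the answer turns on the causal role of qualification attained during the programme.
The distribution of qualification attained during the programme is itself part of what the programme does — it is an intermediate outcome. Holding it fixed would remove that part of the effect; the total effect is the pooled difference.
Pooled: the apprenticeship track 63.6% vs the classroom track 29.8%; the apprenticeship track is higher overall.

increases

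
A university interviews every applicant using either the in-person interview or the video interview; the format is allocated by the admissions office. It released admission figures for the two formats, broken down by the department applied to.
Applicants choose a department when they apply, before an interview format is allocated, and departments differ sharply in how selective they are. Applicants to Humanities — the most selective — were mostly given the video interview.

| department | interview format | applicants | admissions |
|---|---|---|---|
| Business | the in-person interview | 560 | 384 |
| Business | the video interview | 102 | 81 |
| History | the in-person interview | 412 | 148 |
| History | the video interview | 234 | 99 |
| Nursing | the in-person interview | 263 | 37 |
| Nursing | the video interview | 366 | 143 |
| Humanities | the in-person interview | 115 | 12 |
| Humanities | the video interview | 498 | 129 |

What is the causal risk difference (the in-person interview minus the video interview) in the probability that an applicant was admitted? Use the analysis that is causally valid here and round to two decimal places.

-0.14

The imbalance in department arose from how applicants were allocated, not from anything the interview format did; and department independently affects the outcome. The pooled gap is confounded — condition on department.
Adjusting over the population distribution of department: 0.260·(0.686−0.794) + 0.253·(0.359−0.423) + 0.247·(0.141−0.391) + 0.240·(0.104−0.259) = -0.143.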